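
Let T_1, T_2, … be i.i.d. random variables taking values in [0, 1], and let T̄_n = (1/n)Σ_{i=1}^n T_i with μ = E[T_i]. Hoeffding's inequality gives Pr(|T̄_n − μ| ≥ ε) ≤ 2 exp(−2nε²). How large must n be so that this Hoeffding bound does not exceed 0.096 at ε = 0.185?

45

Require 2·exp(−2nε²) ≤ 0.096, i.e. 2nε² ≥ ln(2/0.096) = 3.036554.
So n ≥ 3.036554 / (2·0.185²) = 44.362.
The smallest integer n is 45.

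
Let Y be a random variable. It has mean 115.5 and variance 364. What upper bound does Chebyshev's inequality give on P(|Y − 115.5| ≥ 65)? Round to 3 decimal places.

Chebyshev: P(|Y − μ| ≥ t) ≤ Var(Y)/t².
Bound = 364 / 4225 = 0.0862.

0.086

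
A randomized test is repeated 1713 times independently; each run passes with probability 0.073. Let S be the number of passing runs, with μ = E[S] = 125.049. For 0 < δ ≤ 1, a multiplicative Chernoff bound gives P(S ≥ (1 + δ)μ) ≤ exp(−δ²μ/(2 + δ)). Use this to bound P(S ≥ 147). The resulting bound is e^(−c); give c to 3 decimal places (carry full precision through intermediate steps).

Write 147 = (1 + δ)μ, so δ = 147/125.049 − 1 = 0.1755392…
Then the exponent is δ²μ/(2 + δ) = (147 − μ)² / (μ·(2 + δ)) = 1.771175.

1.771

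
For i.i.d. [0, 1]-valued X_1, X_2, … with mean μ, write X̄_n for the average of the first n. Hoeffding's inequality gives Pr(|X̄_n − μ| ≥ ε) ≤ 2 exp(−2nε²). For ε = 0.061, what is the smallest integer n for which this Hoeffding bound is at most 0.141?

357

Require 2·exp(−2nε²) ≤ 0.141, i.e. 2nε² ≥ ln(2/0.141) = 2.652143.
So n ≥ 2.652143 / (2·0.061²) = 356.375.
The smallest integer n is 357.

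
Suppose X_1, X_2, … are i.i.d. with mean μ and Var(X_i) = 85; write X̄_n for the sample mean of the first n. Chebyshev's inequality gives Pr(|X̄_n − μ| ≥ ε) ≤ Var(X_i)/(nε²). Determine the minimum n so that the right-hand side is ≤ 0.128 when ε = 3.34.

Require 85/(n·3.34²) ≤ 0.128, i.e. n ≥ 85/(0.128·3.34²) = 59.527.
The smallest integer n is 60.

60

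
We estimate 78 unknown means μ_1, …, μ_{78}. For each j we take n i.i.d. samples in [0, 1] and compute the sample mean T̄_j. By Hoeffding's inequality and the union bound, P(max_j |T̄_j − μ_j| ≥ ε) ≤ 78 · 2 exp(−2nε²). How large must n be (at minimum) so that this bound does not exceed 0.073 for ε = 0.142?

Need 2·78·exp(−2nε²) ≤ 0.073, i.e. exp(−2nε²) ≤ 0.073/156.
So 2nε² ≥ ln(156/0.073) = 7.667152.
Hence n ≥ 7.667152/(2·0.142²) = 190.120.
The smallest integer n is 191.

191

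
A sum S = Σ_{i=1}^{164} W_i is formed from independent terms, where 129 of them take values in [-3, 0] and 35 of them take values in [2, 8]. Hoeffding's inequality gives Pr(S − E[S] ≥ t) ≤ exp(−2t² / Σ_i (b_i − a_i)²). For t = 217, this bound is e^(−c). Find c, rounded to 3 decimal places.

Σ(b_i − a_i)² = 129·3² + 35·6² = 2421.
c = 2t² / 2421 = 2·217² / 2421 = 38.9005.

38.900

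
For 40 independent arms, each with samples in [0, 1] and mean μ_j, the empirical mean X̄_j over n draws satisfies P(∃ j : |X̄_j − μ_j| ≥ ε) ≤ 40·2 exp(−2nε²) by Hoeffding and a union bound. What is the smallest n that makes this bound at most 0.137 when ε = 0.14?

Need 2·40·exp(−2nε²) ≤ 0.137, i.e. exp(−2nε²) ≤ 0.137/80.
So 2nε² ≥ ln(80/0.137) = 6.369801.
Hence n ≥ 6.369801/(2·0.14²) = 162.495.
The smallest integer n is 163.

163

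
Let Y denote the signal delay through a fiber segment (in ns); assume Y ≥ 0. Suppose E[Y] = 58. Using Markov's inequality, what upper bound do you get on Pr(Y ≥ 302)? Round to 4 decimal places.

0.1921

Markov's inequality: for a non-negative random variable, Pr(Y ≥ a) ≤ E[Y]/a.
Here E[Y] = 58 and a = 302, so the bound is 58/302 = 0.1921.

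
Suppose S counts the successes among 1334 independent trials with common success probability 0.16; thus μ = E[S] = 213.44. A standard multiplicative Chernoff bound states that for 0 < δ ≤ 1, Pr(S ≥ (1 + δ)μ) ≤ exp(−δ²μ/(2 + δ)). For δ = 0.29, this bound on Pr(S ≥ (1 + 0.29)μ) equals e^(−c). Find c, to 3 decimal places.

c = δ²μ/(2 + δ) = 0.29²·213.44/(2 + 0.29) = 7.8386.

7.839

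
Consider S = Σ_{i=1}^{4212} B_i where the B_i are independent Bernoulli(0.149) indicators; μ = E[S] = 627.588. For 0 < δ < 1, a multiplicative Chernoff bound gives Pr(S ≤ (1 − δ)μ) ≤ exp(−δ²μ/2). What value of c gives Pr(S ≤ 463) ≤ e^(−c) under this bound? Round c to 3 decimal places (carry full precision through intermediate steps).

Write 463 = (1 − δ)μ, so δ = 1 − 463/627.588 = 0.2622549…
Then the exponent is δ²μ/2 = (μ − 463)²/(2μ) = 21.582001.

21.582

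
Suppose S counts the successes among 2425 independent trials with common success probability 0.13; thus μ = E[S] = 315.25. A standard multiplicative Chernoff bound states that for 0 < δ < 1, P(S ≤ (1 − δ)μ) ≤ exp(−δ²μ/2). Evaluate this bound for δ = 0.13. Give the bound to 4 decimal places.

0.0697

Exponent = δ²μ/2 = 0.13²·315.25/2 = 2.6639.
Bound = exp(−2.6639) = 0.06968.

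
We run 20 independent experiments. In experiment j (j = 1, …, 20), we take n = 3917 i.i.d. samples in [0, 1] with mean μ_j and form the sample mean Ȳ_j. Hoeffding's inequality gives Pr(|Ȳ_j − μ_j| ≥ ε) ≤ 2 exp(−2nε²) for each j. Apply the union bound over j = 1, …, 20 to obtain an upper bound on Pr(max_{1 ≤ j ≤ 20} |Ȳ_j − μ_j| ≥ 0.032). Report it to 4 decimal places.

Per-experiment Hoeffding bound: 2·exp(−2·3917·0.032²) = 2·exp(−8.02202) = 0.00065632.
Union bound over 20 events: 20·0.00065632 = 0.01313.

0.0131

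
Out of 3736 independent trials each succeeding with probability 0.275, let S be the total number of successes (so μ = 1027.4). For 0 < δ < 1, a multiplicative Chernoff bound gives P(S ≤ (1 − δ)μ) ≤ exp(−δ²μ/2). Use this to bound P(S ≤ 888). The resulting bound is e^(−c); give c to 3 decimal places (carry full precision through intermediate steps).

Write 888 = (1 − δ)μ, so δ = 1 − 888/1027.4 = 0.1356823…
Then the exponent is δ²μ/2 = (μ − 888)²/(2μ) = 9.457057.

9.457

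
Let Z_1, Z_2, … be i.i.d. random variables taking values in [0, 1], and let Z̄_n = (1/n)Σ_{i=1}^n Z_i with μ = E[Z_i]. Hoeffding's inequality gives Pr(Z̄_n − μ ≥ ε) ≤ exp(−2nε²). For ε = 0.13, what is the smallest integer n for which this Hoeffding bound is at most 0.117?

Require exp(−2nε²) ≤ 0.117, i.e. 2nε² ≥ ln(1/0.117) = 2.145581.
So n ≥ 2.145581 / (2·0.13²) = 63.479.
The smallest integer n is 64.

64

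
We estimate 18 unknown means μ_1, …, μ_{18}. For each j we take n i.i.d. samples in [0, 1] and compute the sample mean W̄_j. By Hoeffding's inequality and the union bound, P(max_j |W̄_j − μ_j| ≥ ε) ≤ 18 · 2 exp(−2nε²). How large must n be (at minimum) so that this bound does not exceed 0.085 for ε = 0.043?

Need 2·18·exp(−2nε²) ≤ 0.085, i.e. exp(−2nε²) ≤ 0.085/36.
So 2nε² ≥ ln(36/0.085) = 6.048623.
Hence n ≥ 6.048623/(2·0.043²) = 1635.647.
The smallest integer n is 1636.

1636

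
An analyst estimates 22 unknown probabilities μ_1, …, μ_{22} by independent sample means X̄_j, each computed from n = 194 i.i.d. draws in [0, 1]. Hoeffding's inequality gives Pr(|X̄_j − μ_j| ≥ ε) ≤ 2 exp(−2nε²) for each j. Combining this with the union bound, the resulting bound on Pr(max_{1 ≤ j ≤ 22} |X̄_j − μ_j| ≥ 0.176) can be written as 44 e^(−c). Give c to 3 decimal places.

Union bound over the 22 events: Pr(max_{1 ≤ j ≤ 22} |X̄_j − μ_j| ≥ 0.176) ≤ 22·2·exp(−2nε²) = 44 exp(−2·194·0.176²).
So c = 2·194·0.176² = 12.0187.

12.019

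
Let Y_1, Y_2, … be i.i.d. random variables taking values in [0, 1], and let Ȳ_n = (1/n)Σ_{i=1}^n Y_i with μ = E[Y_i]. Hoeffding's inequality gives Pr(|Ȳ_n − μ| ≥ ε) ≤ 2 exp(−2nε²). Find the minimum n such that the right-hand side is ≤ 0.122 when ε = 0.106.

125

Require 2·exp(−2nε²) ≤ 0.122, i.e. 2nε² ≥ ln(2/0.122) = 2.796881.
So n ≥ 2.796881 / (2·0.106²) = 124.461.
The smallest integer n is 125.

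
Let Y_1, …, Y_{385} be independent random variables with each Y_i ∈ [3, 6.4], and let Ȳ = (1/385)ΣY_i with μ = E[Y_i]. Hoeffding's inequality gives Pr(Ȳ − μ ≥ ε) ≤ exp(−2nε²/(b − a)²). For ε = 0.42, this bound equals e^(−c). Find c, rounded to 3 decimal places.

c = 2nε²/(b − a)² = 2·385·0.42² / 3.4² = 11.7498.

11.750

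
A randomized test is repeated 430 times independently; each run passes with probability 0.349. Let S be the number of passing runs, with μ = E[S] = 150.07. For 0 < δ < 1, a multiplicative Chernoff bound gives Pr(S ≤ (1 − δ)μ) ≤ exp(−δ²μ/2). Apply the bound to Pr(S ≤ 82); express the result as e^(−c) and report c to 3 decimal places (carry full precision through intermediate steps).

Write 82 = (1 − δ)μ, so δ = 1 − 82/150.07 = 0.4535883…
Then the exponent is δ²μ/2 = (μ − 82)²/(2μ) = 15.437879.

15.438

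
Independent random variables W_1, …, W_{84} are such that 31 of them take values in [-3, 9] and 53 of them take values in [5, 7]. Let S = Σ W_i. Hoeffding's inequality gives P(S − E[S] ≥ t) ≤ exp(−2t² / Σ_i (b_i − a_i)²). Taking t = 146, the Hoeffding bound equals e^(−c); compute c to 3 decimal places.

Σ(b_i − a_i)² = 31·12² + 53·2² = 4676.
c = 2t² / 4676 = 2·146² / 4676 = 9.1172.

9.117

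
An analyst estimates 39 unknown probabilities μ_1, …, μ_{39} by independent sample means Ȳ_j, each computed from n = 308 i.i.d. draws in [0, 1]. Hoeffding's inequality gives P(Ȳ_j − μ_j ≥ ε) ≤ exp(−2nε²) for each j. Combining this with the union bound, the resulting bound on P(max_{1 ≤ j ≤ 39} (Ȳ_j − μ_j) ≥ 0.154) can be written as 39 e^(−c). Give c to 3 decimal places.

14.609

Union bound over the 39 events: P(max_{1 ≤ j ≤ 39} (Ȳ_j − μ_j) ≥ 0.154) ≤ 39·exp(−2nε²) = 39 exp(−2·308·0.154²).
So c = 2·308·0.154² = 14.6091.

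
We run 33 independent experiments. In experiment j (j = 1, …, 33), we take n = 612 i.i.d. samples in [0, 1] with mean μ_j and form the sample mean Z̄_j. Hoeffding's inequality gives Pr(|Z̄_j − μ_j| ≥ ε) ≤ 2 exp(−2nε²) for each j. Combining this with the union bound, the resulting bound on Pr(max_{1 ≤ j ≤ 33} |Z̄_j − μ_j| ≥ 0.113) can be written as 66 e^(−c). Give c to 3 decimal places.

Union bound over the 33 events: Pr(max_{1 ≤ j ≤ 33} |Z̄_j − μ_j| ≥ 0.113) ≤ 33·2·exp(−2nε²) = 66 exp(−2·612·0.113²).
So c = 2·612·0.113² = 15.6293.

15.629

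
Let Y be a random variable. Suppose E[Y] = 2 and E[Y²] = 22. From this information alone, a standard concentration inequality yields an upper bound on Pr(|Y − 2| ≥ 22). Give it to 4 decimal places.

The first two moments determine the variance, so Chebyshev's inequality is the sharpest standard bound available.
Var(Y) = E[Y²] − (E[Y])² = 22 − 4 = 18.
Chebyshev's inequality: Pr(|Y − μ| ≥ t) ≤ Var(Y)/t² = 18/484 = 0.0372.

0.0372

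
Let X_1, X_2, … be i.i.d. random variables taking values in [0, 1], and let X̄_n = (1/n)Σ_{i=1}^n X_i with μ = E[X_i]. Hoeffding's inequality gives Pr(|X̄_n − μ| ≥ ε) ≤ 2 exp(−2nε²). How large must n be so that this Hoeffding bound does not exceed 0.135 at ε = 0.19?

38

Require 2·exp(−2nε²) ≤ 0.135, i.e. 2nε² ≥ ln(2/0.135) = 2.695628.
So n ≥ 2.695628 / (2·0.19²) = 37.336.
The smallest integer n is 38.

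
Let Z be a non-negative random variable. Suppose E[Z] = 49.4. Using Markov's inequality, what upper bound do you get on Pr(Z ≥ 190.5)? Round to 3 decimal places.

0.259

Markov's inequality: for a non-negative random variable, Pr(Z ≥ a) ≤ E[Z]/a.
Here E[Z] = 49.4 and a = 190.5, so the bound is 49.4/190.5 = 0.2593.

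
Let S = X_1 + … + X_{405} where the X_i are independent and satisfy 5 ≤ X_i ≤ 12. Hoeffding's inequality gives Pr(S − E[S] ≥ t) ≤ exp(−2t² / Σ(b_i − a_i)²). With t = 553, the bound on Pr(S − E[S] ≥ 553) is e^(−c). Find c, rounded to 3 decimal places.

Σ(b_i − a_i)² = 405·(7)² = 19845.
c = 2t²/19845 = 2·553²/19845 = 30.8198.

30.820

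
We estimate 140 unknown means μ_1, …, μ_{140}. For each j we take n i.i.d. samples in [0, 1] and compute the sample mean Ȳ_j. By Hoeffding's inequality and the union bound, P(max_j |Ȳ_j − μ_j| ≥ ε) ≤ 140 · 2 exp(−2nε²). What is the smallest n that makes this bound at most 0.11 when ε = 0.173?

Need 2·140·exp(−2nε²) ≤ 0.11, i.e. exp(−2nε²) ≤ 0.11/280.
So 2nε² ≥ ln(280/0.11) = 7.842065.
Hence n ≥ 7.842065/(2·0.173²) = 131.011.
The smallest integer n is 132.

132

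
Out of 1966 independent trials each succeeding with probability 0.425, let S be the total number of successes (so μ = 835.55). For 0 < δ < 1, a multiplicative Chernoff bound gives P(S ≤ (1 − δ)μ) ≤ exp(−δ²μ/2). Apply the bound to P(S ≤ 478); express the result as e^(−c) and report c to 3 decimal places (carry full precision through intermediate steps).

76.502

Write 478 = (1 − δ)μ, so δ = 1 − 478/835.55 = 0.4279217…
Then the exponent is δ²μ/2 = (μ − 478)²/(2μ) = 76.501707.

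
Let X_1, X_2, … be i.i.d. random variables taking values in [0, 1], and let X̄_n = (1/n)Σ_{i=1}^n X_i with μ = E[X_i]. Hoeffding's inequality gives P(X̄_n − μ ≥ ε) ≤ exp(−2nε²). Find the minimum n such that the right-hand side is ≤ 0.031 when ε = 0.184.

52

Require exp(−2nε²) ≤ 0.031, i.e. 2nε² ≥ ln(1/0.031) = 3.473768.
So n ≥ 3.473768 / (2·0.184²) = 51.302.
The smallest integer n is 52.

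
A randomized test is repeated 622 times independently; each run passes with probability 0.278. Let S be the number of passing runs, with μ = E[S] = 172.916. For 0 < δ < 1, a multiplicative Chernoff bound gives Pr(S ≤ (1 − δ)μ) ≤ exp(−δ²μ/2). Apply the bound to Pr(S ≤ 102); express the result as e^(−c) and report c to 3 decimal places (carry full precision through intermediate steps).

14.542

Write 102 = (1 − δ)μ, so δ = 1 − 102/172.916 = 0.4101182…
Then the exponent is δ²μ/2 = (μ − 102)²/(2μ) = 14.541971.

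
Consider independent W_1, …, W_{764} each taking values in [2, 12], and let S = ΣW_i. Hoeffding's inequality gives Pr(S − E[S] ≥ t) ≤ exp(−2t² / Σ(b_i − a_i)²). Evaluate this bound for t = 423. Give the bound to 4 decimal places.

Σ(b_i − a_i)² = 764·(10)² = 76400.
Exponent = 2·423²/76400 = 4.6840.
Bound = exp(−4.6840) = 0.00924.

0.0092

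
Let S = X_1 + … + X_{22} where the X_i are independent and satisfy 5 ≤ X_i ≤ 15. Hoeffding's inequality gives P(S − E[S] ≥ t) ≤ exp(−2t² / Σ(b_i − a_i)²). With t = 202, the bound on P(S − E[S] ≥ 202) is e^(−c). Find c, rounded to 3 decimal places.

37.095

Σ(b_i − a_i)² = 22·(10)² = 2200.
c = 2t²/2200 = 2·202²/2200 = 37.0945.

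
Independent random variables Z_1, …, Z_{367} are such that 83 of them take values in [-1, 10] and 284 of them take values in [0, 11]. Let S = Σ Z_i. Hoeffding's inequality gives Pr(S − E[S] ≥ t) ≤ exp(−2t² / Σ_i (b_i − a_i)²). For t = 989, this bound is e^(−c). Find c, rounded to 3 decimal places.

Σ(b_i − a_i)² = 83·11² + 284·11² = 44407.
c = 2t² / 44407 = 2·989² / 44407 = 44.0526.

44.053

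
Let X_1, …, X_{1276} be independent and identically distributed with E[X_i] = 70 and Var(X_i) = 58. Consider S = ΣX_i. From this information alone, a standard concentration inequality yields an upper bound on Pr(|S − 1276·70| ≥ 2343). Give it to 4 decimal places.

0.0135

With mean and variance of each term known, Chebyshev's inequality bounds the deviation of the sum (or sample mean).
Var(S) = n·Var(X_i) = 1276·58 = 74008.
Chebyshev: Pr(|S − 1276·70| ≥ 2343) ≤ Var(S)/2343² = 74008/5489649 = 0.0135.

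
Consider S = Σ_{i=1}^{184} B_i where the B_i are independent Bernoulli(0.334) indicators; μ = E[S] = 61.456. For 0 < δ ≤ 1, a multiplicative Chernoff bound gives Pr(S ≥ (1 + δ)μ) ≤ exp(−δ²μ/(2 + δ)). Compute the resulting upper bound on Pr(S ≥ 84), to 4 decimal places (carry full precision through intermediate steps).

Write 84 = (1 + δ)μ, so δ = 84/61.456 − 1 = 0.3668316…
Then the exponent is δ²μ/(2 + δ) = (84 − μ)² / (μ·(2 + δ)) = 3.494060.
Bound = exp(−3.494060) = 0.03038.

0.0304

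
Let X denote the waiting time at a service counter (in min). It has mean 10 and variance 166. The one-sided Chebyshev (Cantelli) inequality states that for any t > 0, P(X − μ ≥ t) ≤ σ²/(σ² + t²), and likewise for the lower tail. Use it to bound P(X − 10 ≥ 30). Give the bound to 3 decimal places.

Here σ² = 166 and t = 30, so σ² + t² = 1066.
Cantelli's bound: 166/1066 = 0.1557.

0.156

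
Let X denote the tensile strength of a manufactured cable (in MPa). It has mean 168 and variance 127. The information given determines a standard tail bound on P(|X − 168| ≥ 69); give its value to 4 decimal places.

Mean and variance are known, so Chebyshev's inequality applies.
Chebyshev: P(|X − μ| ≥ t) ≤ Var(X)/t².
Bound = 127 / 4761 = 0.0267.

0.0267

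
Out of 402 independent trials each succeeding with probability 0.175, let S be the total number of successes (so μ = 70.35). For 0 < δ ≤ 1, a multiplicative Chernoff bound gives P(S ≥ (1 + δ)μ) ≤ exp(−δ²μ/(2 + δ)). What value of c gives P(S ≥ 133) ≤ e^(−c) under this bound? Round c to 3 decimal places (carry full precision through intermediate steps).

Write 133 = (1 + δ)μ, so δ = 133/70.35 − 1 = 0.8905473…
Then the exponent is δ²μ/(2 + δ) = (133 − μ)² / (μ·(2 + δ)) = 19.301807.

19.302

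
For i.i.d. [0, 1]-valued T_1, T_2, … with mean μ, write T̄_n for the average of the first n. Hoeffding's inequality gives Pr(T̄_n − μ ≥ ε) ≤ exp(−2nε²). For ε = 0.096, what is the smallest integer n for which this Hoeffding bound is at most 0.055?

Require exp(−2nε²) ≤ 0.055, i.e. 2nε² ≥ ln(1/0.055) = 2.900422.
So n ≥ 2.900422 / (2·0.096²) = 157.358.
The smallest integer n is 158.

158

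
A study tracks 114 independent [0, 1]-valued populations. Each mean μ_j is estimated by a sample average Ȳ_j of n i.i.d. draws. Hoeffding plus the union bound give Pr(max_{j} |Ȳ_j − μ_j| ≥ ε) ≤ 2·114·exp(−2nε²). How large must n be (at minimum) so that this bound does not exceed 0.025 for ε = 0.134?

254

Need 2·114·exp(−2nε²) ≤ 0.025, i.e. exp(−2nε²) ≤ 0.025/228.
So 2nε² ≥ ln(228/0.025) = 9.118225.
Hence n ≥ 9.118225/(2·0.134²) = 253.905.
The smallest integer n is 254.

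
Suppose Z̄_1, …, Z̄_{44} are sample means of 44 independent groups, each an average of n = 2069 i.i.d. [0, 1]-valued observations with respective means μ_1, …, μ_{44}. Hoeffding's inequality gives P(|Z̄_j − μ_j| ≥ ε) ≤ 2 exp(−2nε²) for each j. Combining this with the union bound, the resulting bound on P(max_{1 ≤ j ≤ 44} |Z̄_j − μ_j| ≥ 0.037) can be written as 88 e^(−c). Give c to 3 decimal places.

Union bound over the 44 events: P(max_{1 ≤ j ≤ 44} |Z̄_j − μ_j| ≥ 0.037) ≤ 44·2·exp(−2nε²) = 88 exp(−2·2069·0.037²).
So c = 2·2069·0.037² = 5.6649.

5.665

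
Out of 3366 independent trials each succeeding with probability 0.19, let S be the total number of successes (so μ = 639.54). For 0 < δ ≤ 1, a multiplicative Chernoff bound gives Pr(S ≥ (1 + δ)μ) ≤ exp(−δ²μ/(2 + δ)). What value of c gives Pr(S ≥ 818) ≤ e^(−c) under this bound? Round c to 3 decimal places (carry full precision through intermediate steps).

Write 818 = (1 + δ)μ, so δ = 818/639.54 − 1 = 0.2790443…
Then the exponent is δ²μ/(2 + δ) = (818 − μ)² / (μ·(2 + δ)) = 21.850496.

21.850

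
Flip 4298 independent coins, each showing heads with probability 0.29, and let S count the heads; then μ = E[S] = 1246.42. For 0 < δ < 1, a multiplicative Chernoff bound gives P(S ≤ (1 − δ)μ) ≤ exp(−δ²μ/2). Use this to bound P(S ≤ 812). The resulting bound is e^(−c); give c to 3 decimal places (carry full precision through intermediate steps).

75.705

Write 812 = (1 − δ)μ, so δ = 1 − 812/1246.42 = 0.3485342…
Then the exponent is δ²μ/2 = (μ − 812)²/(2μ) = 75.705114.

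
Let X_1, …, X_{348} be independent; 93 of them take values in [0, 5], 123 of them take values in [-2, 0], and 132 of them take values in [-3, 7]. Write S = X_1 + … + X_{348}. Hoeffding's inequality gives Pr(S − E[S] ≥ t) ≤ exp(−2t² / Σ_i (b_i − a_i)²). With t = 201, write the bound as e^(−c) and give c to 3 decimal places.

5.045

Σ(b_i − a_i)² = 93·5² + 123·2² + 132·10² = 16017.
c = 2t² / 16017 = 2·201² / 16017 = 5.0448.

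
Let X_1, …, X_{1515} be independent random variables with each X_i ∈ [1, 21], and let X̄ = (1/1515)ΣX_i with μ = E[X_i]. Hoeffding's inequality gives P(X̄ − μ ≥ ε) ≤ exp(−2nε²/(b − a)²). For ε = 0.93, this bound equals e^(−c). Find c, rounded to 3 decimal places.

6.552

c = 2nε²/(b − a)² = 2·1515·0.93² / 20² = 6.5516.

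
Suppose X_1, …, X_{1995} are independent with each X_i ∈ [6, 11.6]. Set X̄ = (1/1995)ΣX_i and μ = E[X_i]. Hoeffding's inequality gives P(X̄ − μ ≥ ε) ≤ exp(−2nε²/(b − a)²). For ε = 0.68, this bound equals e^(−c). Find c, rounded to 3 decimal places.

c = 2nε²/(b − a)² = 2·1995·0.68² / 5.6² = 58.8321.

58.832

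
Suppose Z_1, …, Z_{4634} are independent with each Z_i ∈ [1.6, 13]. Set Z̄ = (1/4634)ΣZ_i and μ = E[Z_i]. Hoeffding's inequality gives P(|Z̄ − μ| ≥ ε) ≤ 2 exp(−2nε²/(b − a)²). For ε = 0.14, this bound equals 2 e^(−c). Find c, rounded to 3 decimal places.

c = 2nε²/(b − a)² = 2·4634·0.14² / 11.4² = 1.3978.

1.398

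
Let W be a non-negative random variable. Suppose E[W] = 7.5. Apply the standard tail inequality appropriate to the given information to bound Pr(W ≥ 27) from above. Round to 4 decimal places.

Only the mean of a non-negative variable is known, so Markov's inequality is the applicable tail bound.
Markov's inequality: for a non-negative random variable, Pr(W ≥ a) ≤ E[W]/a.
Here E[W] = 7.5 and a = 27, so the bound is 7.5/27 = 0.2778.

0.2778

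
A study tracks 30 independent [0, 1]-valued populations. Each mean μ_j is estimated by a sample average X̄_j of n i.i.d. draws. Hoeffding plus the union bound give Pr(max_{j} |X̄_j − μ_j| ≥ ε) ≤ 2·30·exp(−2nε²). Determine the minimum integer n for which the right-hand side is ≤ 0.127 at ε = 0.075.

548

Need 2·30·exp(−2nε²) ≤ 0.127, i.e. exp(−2nε²) ≤ 0.127/60.
So 2nε² ≥ ln(60/0.127) = 6.157913.
Hence n ≥ 6.157913/(2·0.075²) = 547.370.
The smallest integer n is 548.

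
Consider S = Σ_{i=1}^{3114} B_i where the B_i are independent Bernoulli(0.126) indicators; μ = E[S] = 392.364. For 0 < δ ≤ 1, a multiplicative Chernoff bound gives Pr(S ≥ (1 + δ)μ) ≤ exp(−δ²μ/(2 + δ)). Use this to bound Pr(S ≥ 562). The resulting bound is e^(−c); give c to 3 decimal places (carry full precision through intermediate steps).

30.152

Write 562 = (1 + δ)μ, so δ = 562/392.364 − 1 = 0.4323434…
Then the exponent is δ²μ/(2 + δ) = (562 − μ)² / (μ·(2 + δ)) = 30.152408.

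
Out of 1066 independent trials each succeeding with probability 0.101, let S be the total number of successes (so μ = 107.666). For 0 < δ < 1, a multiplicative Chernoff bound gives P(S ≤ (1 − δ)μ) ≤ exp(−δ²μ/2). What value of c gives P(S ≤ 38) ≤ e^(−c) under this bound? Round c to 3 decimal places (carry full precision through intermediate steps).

22.539

Write 38 = (1 − δ)μ, so δ = 1 − 38/107.666 = 0.6470566…
Then the exponent is δ²μ/2 = (μ − 38)²/(2μ) = 22.538924.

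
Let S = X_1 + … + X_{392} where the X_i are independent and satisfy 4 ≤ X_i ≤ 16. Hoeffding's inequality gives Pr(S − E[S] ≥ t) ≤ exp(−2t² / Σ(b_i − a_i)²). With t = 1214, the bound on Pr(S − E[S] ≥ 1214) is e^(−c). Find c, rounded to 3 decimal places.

52.218

Σ(b_i − a_i)² = 392·(12)² = 56448.
c = 2t²/56448 = 2·1214²/56448 = 52.2178.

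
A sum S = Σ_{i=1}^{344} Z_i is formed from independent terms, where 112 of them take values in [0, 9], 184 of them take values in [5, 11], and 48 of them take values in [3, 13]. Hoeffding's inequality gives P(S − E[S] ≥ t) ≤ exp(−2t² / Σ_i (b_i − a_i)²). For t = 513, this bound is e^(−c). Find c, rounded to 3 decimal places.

Σ(b_i − a_i)² = 112·9² + 184·6² + 48·10² = 20496.
c = 2t² / 20496 = 2·513² / 20496 = 25.6800.

25.680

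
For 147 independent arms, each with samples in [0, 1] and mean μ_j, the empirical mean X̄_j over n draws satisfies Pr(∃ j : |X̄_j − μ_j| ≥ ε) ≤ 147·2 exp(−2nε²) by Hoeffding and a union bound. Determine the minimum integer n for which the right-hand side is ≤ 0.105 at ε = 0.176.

Need 2·147·exp(−2nε²) ≤ 0.105, i.e. exp(−2nε²) ≤ 0.105/294.
So 2nε² ≥ ln(294/0.105) = 7.937375.
Hence n ≥ 7.937375/(2·0.176²) = 128.121.
The smallest integer n is 129.

129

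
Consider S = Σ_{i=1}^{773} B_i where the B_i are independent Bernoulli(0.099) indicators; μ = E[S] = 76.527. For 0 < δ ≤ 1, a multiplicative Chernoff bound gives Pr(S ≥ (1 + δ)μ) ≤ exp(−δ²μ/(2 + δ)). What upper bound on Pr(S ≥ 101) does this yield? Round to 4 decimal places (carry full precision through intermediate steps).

Write 101 = (1 + δ)μ, so δ = 101/76.527 − 1 = 0.3197956…
Then the exponent is δ²μ/(2 + δ) = (101 − μ)² / (μ·(2 + δ)) = 3.373728.
Bound = exp(−3.373728) = 0.03426.

0.0343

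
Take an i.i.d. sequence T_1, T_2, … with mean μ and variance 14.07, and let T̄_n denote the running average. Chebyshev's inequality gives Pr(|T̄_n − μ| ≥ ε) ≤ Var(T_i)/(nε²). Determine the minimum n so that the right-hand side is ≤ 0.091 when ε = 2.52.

Require 14.07/(n·2.52²) ≤ 0.091, i.e. n ≥ 14.07/(0.091·2.52²) = 24.347.
The smallest integer n is 25.

25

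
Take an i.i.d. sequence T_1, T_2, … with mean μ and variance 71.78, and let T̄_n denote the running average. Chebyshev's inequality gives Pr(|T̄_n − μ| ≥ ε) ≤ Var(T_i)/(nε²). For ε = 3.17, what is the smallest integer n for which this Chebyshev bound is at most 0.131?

55

Require 71.78/(n·3.17²) ≤ 0.131, i.e. n ≥ 71.78/(0.131·3.17²) = 54.527.
The smallest integer n is 55.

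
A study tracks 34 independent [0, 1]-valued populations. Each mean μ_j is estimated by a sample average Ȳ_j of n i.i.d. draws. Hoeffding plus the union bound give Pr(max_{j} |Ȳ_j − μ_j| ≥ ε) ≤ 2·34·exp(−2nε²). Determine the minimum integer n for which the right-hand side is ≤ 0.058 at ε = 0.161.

Need 2·34·exp(−2nε²) ≤ 0.058, i.e. exp(−2nε²) ≤ 0.058/68.
So 2nε² ≥ ln(68/0.058) = 7.066820.
Hence n ≥ 7.066820/(2·0.161²) = 136.315.
The smallest integer n is 137.

137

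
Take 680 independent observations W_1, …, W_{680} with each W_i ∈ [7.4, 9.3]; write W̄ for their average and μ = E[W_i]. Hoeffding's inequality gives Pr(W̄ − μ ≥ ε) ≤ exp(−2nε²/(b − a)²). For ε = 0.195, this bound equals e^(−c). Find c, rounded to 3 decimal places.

c = 2nε²/(b − a)² = 2·680·0.195² / 1.9² = 14.3252.

14.325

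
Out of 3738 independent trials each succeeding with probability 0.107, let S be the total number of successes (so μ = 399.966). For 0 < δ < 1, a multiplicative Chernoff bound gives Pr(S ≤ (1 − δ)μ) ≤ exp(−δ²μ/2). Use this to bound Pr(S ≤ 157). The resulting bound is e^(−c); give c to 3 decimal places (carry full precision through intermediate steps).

Write 157 = (1 − δ)μ, so δ = 1 − 157/399.966 = 0.6074666…
Then the exponent is δ²μ/2 = (μ − 157)²/(2μ) = 73.796869.

73.797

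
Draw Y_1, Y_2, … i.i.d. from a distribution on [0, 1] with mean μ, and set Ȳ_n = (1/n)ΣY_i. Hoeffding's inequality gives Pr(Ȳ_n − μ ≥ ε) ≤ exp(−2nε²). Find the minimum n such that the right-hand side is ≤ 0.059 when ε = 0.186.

41

Require exp(−2nε²) ≤ 0.059, i.e. 2nε² ≥ ln(1/0.059) = 2.830218.
So n ≥ 2.830218 / (2·0.186²) = 40.904.
The smallest integer n is 41.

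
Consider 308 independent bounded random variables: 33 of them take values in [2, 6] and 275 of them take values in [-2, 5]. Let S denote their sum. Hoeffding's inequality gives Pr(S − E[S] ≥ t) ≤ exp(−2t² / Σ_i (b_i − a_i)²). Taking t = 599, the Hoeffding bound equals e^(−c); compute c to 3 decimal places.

Σ(b_i − a_i)² = 33·4² + 275·7² = 14003.
c = 2t² / 14003 = 2·599² / 14003 = 51.2463.

51.246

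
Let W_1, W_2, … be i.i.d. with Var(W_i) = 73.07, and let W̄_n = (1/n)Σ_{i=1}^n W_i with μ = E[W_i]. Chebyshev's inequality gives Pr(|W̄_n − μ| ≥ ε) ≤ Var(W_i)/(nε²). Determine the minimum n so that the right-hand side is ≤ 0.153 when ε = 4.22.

27

Require 73.07/(n·4.22²) ≤ 0.153, i.e. n ≥ 73.07/(0.153·4.22²) = 26.818.
The smallest integer n is 27.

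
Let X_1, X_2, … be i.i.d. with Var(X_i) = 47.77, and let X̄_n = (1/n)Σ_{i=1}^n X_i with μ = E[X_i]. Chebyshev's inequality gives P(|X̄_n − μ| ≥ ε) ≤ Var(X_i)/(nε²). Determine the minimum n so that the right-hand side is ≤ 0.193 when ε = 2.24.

50

Require 47.77/(n·2.24²) ≤ 0.193, i.e. n ≥ 47.77/(0.193·2.24²) = 49.329.
The smallest integer n is 50.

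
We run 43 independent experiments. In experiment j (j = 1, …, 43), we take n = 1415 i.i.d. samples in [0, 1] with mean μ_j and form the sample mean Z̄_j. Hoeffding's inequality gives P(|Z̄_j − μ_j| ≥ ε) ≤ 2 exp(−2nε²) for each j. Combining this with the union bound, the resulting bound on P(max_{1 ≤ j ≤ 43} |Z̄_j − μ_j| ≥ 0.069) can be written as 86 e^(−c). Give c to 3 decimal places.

13.474

Union bound over the 43 events: P(max_{1 ≤ j ≤ 43} |Z̄_j − μ_j| ≥ 0.069) ≤ 43·2·exp(−2nε²) = 86 exp(−2·1415·0.069²).
So c = 2·1415·0.069² = 13.4736.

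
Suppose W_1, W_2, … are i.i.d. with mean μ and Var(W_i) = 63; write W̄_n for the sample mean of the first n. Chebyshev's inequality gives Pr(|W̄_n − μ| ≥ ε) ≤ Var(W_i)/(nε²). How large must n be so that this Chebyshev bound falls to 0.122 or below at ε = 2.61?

76

Require 63/(n·2.61²) ≤ 0.122, i.e. n ≥ 63/(0.122·2.61²) = 75.805.
The smallest integer n is 76.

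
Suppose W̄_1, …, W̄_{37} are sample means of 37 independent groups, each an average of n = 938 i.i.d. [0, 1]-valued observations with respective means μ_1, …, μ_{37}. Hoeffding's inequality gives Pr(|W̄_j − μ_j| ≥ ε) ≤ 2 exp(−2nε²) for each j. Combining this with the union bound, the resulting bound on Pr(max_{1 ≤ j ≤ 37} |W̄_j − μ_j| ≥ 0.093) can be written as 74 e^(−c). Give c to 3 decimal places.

Union bound over the 37 events: Pr(max_{1 ≤ j ≤ 37} |W̄_j − μ_j| ≥ 0.093) ≤ 37·2·exp(−2nε²) = 74 exp(−2·938·0.093²).
So c = 2·938·0.093² = 16.2255.

16.226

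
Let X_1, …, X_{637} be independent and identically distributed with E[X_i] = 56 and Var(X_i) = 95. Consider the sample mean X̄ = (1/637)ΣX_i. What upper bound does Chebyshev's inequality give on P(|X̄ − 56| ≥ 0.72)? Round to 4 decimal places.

Var(X̄) = Var(X_i)/n = 95/637 = 0.14914.
Chebyshev: P(|X̄ − 56| ≥ 0.72) ≤ Var(X̄)/(0.72)² = 95/(637·0.72²) = 0.2877.

0.2877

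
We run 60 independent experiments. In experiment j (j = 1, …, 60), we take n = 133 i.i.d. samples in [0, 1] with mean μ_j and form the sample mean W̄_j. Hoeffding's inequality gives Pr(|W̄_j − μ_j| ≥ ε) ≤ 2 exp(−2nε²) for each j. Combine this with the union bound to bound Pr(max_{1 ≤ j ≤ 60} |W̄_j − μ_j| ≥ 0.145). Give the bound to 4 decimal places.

Per-experiment Hoeffding bound: 2·exp(−2·133·0.145²) = 2·exp(−5.59265) = 0.0074503.
Union bound over 60 events: 60·0.0074503 = 0.44702.

0.4470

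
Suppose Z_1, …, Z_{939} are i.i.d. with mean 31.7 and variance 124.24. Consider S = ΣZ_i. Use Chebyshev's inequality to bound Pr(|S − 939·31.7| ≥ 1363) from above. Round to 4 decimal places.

0.0628

Var(S) = n·Var(Z_i) = 939·124.24 = 116661.36.
Chebyshev: Pr(|S − 939·31.7| ≥ 1363) ≤ Var(S)/1363² = 116661.36/1857769 = 0.0628.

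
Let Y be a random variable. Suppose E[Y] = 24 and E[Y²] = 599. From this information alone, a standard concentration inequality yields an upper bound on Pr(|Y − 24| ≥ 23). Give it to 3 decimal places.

The first two moments determine the variance, so Chebyshev's inequality is the sharpest standard bound available.
Var(Y) = E[Y²] − (E[Y])² = 599 − 576 = 23.
Chebyshev's inequality: Pr(|Y − μ| ≥ t) ≤ Var(Y)/t² = 23/529 = 0.0435.

0.043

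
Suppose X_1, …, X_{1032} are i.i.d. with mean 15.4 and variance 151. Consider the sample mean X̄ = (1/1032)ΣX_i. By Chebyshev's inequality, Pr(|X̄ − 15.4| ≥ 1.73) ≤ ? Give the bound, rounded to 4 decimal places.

Var(X̄) = Var(X_i)/n = 151/1032 = 0.14632.
Chebyshev: Pr(|X̄ − 15.4| ≥ 1.73) ≤ Var(X̄)/(1.73)² = 151/(1032·1.73²) = 0.0489.

0.0489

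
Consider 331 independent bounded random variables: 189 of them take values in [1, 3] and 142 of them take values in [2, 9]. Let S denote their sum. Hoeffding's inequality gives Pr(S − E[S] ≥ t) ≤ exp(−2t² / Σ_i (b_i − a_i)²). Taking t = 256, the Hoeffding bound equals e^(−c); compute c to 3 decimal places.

Σ(b_i − a_i)² = 189·2² + 142·7² = 7714.
c = 2t² / 7714 = 2·256² / 7714 = 16.9914.

16.991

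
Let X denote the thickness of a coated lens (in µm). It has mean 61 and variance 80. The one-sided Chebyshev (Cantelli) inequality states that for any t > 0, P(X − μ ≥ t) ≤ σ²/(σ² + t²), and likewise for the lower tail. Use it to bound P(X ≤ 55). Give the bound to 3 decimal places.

Here σ² = 80 and t = 6, so σ² + t² = 116.
Cantelli's bound: 80/116 = 0.6897.

0.690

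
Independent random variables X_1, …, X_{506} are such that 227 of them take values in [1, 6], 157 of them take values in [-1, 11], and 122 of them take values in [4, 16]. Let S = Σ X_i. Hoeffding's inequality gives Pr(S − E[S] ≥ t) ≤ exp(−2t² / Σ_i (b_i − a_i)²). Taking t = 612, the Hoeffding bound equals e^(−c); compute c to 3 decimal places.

Σ(b_i − a_i)² = 227·5² + 157·12² + 122·12² = 45851.
c = 2t² / 45851 = 2·612² / 45851 = 16.3374.

16.337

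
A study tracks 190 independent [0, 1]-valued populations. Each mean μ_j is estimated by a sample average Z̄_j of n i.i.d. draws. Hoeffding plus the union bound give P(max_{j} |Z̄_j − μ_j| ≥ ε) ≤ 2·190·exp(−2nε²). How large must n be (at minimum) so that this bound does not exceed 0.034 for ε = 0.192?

Need 2·190·exp(−2nε²) ≤ 0.034, i.e. exp(−2nε²) ≤ 0.034/380.
So 2nε² ≥ ln(380/0.034) = 9.321566.
Hence n ≥ 9.321566/(2·0.192²) = 126.432.
The smallest integer n is 127.

127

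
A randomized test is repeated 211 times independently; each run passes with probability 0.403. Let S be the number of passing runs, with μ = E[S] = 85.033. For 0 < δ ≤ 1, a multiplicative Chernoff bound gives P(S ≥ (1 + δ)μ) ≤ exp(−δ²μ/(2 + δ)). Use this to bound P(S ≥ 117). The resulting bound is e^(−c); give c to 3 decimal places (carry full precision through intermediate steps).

5.058

Write 117 = (1 + δ)μ, so δ = 117/85.033 − 1 = 0.3759364…
Then the exponent is δ²μ/(2 + δ) = (117 − μ)² / (μ·(2 + δ)) = 5.058031.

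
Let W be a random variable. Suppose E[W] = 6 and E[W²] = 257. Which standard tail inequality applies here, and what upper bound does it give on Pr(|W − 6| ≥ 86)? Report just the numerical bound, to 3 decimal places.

0.030

The first two moments determine the variance, so Chebyshev's inequality is the sharpest standard bound available.
Var(W) = E[W²] − (E[W])² = 257 − 36 = 221.
Chebyshev's inequality: Pr(|W − μ| ≥ t) ≤ Var(W)/t² = 221/7396 = 0.0299.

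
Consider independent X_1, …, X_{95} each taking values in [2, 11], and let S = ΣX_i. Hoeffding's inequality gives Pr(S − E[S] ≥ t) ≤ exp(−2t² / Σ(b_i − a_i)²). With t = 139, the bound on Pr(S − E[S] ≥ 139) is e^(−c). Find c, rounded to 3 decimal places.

5.022

Σ(b_i − a_i)² = 95·(9)² = 7695.
c = 2t²/7695 = 2·139²/7695 = 5.0217.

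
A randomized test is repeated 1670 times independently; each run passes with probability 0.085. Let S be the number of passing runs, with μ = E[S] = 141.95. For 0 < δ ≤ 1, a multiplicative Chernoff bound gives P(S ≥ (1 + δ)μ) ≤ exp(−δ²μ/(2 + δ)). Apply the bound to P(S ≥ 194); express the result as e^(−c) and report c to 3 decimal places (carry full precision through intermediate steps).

8.064

Write 194 = (1 + δ)μ, so δ = 194/141.95 − 1 = 0.3666784…
Then the exponent is δ²μ/(2 + δ) = (194 − μ)² / (μ·(2 + δ)) = 8.064303.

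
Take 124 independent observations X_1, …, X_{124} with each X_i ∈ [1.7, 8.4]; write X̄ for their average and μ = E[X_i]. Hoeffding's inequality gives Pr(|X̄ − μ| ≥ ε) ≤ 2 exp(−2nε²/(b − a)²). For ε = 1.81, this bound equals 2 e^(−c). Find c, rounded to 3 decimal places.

18.099

c = 2nε²/(b − a)² = 2·124·1.81² / 6.7² = 18.0992.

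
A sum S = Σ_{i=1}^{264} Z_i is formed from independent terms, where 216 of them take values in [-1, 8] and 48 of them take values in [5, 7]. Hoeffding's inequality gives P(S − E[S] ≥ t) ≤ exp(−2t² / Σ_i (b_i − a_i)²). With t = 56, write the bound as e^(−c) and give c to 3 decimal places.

0.355

Σ(b_i − a_i)² = 216·9² + 48·2² = 17688.
c = 2t² / 17688 = 2·56² / 17688 = 0.3546.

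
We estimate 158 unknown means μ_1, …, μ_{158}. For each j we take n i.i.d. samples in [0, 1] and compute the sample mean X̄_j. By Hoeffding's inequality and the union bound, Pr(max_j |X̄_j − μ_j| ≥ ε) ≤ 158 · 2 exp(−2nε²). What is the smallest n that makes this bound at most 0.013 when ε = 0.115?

382

Need 2·158·exp(−2nε²) ≤ 0.013, i.e. exp(−2nε²) ≤ 0.013/316.
So 2nε² ≥ ln(316/0.013) = 10.098548.
Hence n ≥ 10.098548/(2·0.115²) = 381.798.
The smallest integer n is 382.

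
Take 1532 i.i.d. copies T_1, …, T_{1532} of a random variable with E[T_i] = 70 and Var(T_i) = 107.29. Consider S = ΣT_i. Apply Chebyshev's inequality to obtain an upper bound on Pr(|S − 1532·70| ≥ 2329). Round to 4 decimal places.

Var(S) = n·Var(T_i) = 1532·107.29 = 164368.28.
Chebyshev: Pr(|S − 1532·70| ≥ 2329) ≤ Var(S)/2329² = 164368.28/5424241 = 0.0303.

0.0303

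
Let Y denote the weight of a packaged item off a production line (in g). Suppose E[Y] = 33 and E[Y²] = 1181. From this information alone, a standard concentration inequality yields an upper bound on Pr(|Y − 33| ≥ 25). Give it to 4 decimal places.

0.1472

The first two moments determine the variance, so Chebyshev's inequality is the sharpest standard bound available.
Var(Y) = E[Y²] − (E[Y])² = 1181 − 1089 = 92.
Chebyshev's inequality: Pr(|Y − μ| ≥ t) ≤ Var(Y)/t² = 92/625 = 0.1472.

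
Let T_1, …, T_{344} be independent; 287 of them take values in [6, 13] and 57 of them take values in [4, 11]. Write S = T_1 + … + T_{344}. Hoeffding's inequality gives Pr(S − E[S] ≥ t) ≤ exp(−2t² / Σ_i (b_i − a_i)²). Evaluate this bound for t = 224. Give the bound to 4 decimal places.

0.0026

Σ(b_i − a_i)² = 287·7² + 57·7² = 16856.
Exponent = 2·224² / 16856 = 5.95349.
Bound = exp(−5.95349) = 0.00260.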